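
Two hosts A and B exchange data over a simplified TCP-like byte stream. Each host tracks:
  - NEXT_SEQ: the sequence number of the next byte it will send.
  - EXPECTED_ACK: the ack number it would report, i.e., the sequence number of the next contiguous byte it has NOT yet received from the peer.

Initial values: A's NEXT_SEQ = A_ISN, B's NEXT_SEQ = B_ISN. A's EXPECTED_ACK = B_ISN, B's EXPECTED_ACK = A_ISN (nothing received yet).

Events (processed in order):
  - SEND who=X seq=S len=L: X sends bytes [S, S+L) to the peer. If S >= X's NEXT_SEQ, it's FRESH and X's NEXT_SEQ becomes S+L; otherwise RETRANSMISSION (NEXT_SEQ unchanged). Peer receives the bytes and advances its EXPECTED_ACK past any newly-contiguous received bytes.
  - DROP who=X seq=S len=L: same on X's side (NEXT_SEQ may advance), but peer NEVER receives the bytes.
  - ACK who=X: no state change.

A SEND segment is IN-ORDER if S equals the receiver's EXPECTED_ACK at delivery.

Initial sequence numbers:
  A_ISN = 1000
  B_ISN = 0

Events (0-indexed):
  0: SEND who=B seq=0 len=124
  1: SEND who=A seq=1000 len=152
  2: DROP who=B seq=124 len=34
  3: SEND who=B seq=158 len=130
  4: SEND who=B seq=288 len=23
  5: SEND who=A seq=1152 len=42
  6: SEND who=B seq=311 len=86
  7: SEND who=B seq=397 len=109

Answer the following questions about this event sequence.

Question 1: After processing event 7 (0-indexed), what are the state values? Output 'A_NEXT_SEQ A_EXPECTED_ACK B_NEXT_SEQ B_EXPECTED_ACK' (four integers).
After event 0: A_seq=1000 A_ack=124 B_seq=124 B_ack=1000
After event 1: A_seq=1152 A_ack=124 B_seq=124 B_ack=1152
After event 2: A_seq=1152 A_ack=124 B_seq=158 B_ack=1152
After event 3: A_seq=1152 A_ack=124 B_seq=288 B_ack=1152
After event 4: A_seq=1152 A_ack=124 B_seq=311 B_ack=1152
After event 5: A_seq=1194 A_ack=124 B_seq=311 B_ack=1194
After event 6: A_seq=1194 A_ack=124 B_seq=397 B_ack=1194
After event 7: A_seq=1194 A_ack=124 B_seq=506 B_ack=1194

1194 124 506 1194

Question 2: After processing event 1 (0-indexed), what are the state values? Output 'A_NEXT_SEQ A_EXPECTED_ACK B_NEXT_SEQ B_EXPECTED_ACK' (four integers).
After event 0: A_seq=1000 A_ack=124 B_seq=124 B_ack=1000
After event 1: A_seq=1152 A_ack=124 B_seq=124 B_ack=1152

1152 124 124 1152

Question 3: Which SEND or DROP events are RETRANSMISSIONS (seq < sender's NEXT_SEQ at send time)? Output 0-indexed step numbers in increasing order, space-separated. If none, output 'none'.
Step 0: SEND seq=0 -> fresh
Step 1: SEND seq=1000 -> fresh
Step 2: DROP seq=124 -> fresh
Step 3: SEND seq=158 -> fresh
Step 4: SEND seq=288 -> fresh
Step 5: SEND seq=1152 -> fresh
Step 6: SEND seq=311 -> fresh
Step 7: SEND seq=397 -> fresh

Answer: none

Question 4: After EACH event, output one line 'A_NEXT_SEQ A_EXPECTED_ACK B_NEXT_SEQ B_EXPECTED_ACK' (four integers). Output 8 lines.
1000 124 124 1000
1152 124 124 1152
1152 124 158 1152
1152 124 288 1152
1152 124 311 1152
1194 124 311 1194
1194 124 397 1194
1194 124 506 1194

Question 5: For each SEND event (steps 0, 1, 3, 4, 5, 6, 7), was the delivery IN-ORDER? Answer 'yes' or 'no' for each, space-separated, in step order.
Step 0: SEND seq=0 -> in-order
Step 1: SEND seq=1000 -> in-order
Step 3: SEND seq=158 -> out-of-order
Step 4: SEND seq=288 -> out-of-order
Step 5: SEND seq=1152 -> in-order
Step 6: SEND seq=311 -> out-of-order
Step 7: SEND seq=397 -> out-of-order

Answer: yes yes no no yes no no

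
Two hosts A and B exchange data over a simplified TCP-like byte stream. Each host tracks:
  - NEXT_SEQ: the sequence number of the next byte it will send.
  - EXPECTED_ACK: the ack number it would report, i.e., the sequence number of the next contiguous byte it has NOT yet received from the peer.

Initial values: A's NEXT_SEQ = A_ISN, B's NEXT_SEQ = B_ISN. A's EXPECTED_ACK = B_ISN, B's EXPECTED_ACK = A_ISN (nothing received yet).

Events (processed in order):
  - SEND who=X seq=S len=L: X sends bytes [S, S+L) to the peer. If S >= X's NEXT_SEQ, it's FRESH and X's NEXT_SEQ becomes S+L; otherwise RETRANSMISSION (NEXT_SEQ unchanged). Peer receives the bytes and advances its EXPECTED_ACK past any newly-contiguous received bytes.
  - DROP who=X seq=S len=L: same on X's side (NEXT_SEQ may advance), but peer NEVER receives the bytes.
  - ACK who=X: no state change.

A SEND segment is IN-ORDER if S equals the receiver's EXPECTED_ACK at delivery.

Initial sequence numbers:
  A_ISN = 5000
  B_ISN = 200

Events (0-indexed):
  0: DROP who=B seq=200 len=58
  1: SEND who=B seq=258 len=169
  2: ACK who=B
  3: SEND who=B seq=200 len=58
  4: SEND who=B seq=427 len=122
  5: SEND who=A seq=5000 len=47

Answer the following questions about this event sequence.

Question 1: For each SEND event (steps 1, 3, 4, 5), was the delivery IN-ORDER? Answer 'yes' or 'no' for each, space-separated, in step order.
Step 1: SEND seq=258 -> out-of-order
Step 3: SEND seq=200 -> in-order
Step 4: SEND seq=427 -> in-order
Step 5: SEND seq=5000 -> in-order

Answer: no yes yes yes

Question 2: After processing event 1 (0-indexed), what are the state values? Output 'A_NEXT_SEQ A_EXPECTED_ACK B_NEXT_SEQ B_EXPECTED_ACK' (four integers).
After event 0: A_seq=5000 A_ack=200 B_seq=258 B_ack=5000
After event 1: A_seq=5000 A_ack=200 B_seq=427 B_ack=5000

5000 200 427 5000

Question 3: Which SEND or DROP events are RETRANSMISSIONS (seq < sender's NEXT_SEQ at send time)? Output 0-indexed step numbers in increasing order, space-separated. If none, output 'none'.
Answer: 3

Derivation:
Step 0: DROP seq=200 -> fresh
Step 1: SEND seq=258 -> fresh
Step 3: SEND seq=200 -> retransmit
Step 4: SEND seq=427 -> fresh
Step 5: SEND seq=5000 -> fresh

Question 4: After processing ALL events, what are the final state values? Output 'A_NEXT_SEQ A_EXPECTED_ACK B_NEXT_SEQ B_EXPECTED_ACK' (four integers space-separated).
Answer: 5047 549 549 5047

Derivation:
After event 0: A_seq=5000 A_ack=200 B_seq=258 B_ack=5000
After event 1: A_seq=5000 A_ack=200 B_seq=427 B_ack=5000
After event 2: A_seq=5000 A_ack=200 B_seq=427 B_ack=5000
After event 3: A_seq=5000 A_ack=427 B_seq=427 B_ack=5000
After event 4: A_seq=5000 A_ack=549 B_seq=549 B_ack=5000
After event 5: A_seq=5047 A_ack=549 B_seq=549 B_ack=5047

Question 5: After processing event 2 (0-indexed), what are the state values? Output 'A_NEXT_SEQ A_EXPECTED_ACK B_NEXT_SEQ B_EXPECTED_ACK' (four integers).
After event 0: A_seq=5000 A_ack=200 B_seq=258 B_ack=5000
After event 1: A_seq=5000 A_ack=200 B_seq=427 B_ack=5000
After event 2: A_seq=5000 A_ack=200 B_seq=427 B_ack=5000

5000 200 427 5000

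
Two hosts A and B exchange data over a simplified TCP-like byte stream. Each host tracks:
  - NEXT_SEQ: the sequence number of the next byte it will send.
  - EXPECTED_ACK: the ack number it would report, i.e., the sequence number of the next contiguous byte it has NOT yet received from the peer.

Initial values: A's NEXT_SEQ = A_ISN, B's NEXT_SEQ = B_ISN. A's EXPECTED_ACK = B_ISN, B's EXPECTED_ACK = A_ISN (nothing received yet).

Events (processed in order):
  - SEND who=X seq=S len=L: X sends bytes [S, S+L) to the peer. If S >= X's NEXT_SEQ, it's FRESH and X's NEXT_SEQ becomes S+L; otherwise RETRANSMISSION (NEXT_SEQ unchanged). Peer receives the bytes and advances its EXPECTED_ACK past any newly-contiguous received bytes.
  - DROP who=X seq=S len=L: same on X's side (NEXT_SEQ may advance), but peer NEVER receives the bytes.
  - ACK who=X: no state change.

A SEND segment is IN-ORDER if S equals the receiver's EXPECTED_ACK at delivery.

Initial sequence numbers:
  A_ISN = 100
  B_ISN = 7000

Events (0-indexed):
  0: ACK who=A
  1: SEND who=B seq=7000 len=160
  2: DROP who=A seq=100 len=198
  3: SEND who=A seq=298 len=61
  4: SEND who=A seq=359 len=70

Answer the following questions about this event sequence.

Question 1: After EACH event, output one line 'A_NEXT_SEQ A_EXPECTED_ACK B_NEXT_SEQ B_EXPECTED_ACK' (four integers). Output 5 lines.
100 7000 7000 100
100 7160 7160 100
298 7160 7160 100
359 7160 7160 100
429 7160 7160 100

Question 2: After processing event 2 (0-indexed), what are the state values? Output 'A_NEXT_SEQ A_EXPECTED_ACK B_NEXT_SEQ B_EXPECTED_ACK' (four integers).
After event 0: A_seq=100 A_ack=7000 B_seq=7000 B_ack=100
After event 1: A_seq=100 A_ack=7160 B_seq=7160 B_ack=100
After event 2: A_seq=298 A_ack=7160 B_seq=7160 B_ack=100

298 7160 7160 100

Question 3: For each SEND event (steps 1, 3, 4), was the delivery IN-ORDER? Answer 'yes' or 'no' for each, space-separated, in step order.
Answer: yes no no

Derivation:
Step 1: SEND seq=7000 -> in-order
Step 3: SEND seq=298 -> out-of-order
Step 4: SEND seq=359 -> out-of-order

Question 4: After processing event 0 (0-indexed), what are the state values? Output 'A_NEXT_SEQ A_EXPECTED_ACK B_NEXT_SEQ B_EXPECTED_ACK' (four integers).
After event 0: A_seq=100 A_ack=7000 B_seq=7000 B_ack=100

100 7000 7000 100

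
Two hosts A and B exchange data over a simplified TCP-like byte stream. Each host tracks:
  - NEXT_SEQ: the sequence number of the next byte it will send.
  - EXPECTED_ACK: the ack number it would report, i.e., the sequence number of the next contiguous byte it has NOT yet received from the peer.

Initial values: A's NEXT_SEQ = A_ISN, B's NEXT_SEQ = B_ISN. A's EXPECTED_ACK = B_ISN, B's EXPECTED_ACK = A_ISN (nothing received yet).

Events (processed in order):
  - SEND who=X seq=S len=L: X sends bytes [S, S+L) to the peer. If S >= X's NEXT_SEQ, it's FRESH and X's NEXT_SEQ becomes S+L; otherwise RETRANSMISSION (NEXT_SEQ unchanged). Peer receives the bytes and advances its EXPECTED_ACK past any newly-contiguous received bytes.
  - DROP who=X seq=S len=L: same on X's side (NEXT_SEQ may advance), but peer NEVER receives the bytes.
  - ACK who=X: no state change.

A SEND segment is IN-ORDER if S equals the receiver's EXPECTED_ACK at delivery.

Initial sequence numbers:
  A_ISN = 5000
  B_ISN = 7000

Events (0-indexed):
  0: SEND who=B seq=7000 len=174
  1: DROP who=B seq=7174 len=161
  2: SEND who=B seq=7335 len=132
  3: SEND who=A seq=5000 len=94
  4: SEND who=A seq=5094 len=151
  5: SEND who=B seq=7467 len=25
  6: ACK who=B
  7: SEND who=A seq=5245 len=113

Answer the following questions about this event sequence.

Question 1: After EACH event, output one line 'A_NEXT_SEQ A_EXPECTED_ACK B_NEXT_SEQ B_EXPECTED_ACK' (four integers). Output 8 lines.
5000 7174 7174 5000
5000 7174 7335 5000
5000 7174 7467 5000
5094 7174 7467 5094
5245 7174 7467 5245
5245 7174 7492 5245
5245 7174 7492 5245
5358 7174 7492 5358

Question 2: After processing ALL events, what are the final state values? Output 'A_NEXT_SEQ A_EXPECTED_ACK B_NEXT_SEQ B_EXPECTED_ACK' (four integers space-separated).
Answer: 5358 7174 7492 5358

Derivation:
After event 0: A_seq=5000 A_ack=7174 B_seq=7174 B_ack=5000
After event 1: A_seq=5000 A_ack=7174 B_seq=7335 B_ack=5000
After event 2: A_seq=5000 A_ack=7174 B_seq=7467 B_ack=5000
After event 3: A_seq=5094 A_ack=7174 B_seq=7467 B_ack=5094
After event 4: A_seq=5245 A_ack=7174 B_seq=7467 B_ack=5245
After event 5: A_seq=5245 A_ack=7174 B_seq=7492 B_ack=5245
After event 6: A_seq=5245 A_ack=7174 B_seq=7492 B_ack=5245
After event 7: A_seq=5358 A_ack=7174 B_seq=7492 B_ack=5358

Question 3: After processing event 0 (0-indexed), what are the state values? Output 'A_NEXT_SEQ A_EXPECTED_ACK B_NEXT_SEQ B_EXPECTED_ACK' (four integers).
After event 0: A_seq=5000 A_ack=7174 B_seq=7174 B_ack=5000

5000 7174 7174 5000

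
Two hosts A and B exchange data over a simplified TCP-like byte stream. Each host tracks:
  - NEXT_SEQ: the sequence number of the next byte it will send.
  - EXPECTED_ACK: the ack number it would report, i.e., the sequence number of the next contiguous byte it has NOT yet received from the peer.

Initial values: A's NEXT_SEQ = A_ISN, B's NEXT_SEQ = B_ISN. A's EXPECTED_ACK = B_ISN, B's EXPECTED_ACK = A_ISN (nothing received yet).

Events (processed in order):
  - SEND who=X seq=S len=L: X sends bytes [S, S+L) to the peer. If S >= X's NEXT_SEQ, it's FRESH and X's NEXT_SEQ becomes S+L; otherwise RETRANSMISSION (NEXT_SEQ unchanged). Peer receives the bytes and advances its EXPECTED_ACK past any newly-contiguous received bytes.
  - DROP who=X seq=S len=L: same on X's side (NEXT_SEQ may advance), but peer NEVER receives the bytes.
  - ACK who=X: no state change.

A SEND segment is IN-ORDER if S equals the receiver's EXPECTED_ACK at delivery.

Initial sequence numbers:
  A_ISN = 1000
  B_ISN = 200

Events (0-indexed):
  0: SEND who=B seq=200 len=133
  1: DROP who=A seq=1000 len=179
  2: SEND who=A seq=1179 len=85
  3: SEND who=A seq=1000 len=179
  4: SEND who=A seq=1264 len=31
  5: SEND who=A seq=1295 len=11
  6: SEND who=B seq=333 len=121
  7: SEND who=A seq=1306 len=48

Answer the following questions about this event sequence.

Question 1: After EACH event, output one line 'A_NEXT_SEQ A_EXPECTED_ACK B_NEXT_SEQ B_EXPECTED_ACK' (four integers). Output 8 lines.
1000 333 333 1000
1179 333 333 1000
1264 333 333 1000
1264 333 333 1264
1295 333 333 1295
1306 333 333 1306
1306 454 454 1306
1354 454 454 1354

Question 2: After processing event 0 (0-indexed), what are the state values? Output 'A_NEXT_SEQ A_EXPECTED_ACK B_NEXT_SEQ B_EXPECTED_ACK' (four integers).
After event 0: A_seq=1000 A_ack=333 B_seq=333 B_ack=1000

1000 333 333 1000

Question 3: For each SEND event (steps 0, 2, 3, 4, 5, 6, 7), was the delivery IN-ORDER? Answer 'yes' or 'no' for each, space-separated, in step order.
Step 0: SEND seq=200 -> in-order
Step 2: SEND seq=1179 -> out-of-order
Step 3: SEND seq=1000 -> in-order
Step 4: SEND seq=1264 -> in-order
Step 5: SEND seq=1295 -> in-order
Step 6: SEND seq=333 -> in-order
Step 7: SEND seq=1306 -> in-order

Answer: yes no yes yes yes yes yes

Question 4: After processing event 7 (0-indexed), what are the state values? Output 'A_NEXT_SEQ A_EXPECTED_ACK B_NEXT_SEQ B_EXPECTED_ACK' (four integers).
After event 0: A_seq=1000 A_ack=333 B_seq=333 B_ack=1000
After event 1: A_seq=1179 A_ack=333 B_seq=333 B_ack=1000
After event 2: A_seq=1264 A_ack=333 B_seq=333 B_ack=1000
After event 3: A_seq=1264 A_ack=333 B_seq=333 B_ack=1264
After event 4: A_seq=1295 A_ack=333 B_seq=333 B_ack=1295
After event 5: A_seq=1306 A_ack=333 B_seq=333 B_ack=1306
After event 6: A_seq=1306 A_ack=454 B_seq=454 B_ack=1306
After event 7: A_seq=1354 A_ack=454 B_seq=454 B_ack=1354

1354 454 454 1354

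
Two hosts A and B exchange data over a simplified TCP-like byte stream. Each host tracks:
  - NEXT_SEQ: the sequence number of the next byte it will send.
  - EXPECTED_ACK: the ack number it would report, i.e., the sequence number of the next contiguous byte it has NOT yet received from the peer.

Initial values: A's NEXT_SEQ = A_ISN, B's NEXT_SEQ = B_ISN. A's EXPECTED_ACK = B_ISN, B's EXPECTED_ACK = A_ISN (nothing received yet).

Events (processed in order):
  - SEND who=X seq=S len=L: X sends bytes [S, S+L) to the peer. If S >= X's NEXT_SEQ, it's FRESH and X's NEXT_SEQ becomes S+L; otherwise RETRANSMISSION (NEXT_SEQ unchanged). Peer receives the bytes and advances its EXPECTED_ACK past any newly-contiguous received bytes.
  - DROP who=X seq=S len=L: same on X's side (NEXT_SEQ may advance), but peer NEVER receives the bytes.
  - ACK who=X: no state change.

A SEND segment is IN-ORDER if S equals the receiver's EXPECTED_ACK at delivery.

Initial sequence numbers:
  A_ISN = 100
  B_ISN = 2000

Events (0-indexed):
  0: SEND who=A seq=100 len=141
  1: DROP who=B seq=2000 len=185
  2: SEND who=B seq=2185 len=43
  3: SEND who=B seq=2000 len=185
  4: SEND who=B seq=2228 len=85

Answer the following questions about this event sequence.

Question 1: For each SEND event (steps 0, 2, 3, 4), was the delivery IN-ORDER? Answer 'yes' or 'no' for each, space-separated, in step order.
Answer: yes no yes yes

Derivation:
Step 0: SEND seq=100 -> in-order
Step 2: SEND seq=2185 -> out-of-order
Step 3: SEND seq=2000 -> in-order
Step 4: SEND seq=2228 -> in-order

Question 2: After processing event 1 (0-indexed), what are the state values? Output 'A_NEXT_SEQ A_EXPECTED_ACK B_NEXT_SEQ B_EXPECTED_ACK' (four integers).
After event 0: A_seq=241 A_ack=2000 B_seq=2000 B_ack=241
After event 1: A_seq=241 A_ack=2000 B_seq=2185 B_ack=241

241 2000 2185 241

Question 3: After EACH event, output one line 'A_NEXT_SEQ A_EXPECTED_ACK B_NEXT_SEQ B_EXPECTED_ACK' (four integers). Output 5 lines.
241 2000 2000 241
241 2000 2185 241
241 2000 2228 241
241 2228 2228 241
241 2313 2313 241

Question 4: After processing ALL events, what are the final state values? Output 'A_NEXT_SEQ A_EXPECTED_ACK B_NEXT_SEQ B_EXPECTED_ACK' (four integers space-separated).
After event 0: A_seq=241 A_ack=2000 B_seq=2000 B_ack=241
After event 1: A_seq=241 A_ack=2000 B_seq=2185 B_ack=241
After event 2: A_seq=241 A_ack=2000 B_seq=2228 B_ack=241
After event 3: A_seq=241 A_ack=2228 B_seq=2228 B_ack=241
After event 4: A_seq=241 A_ack=2313 B_seq=2313 B_ack=241

Answer: 241 2313 2313 241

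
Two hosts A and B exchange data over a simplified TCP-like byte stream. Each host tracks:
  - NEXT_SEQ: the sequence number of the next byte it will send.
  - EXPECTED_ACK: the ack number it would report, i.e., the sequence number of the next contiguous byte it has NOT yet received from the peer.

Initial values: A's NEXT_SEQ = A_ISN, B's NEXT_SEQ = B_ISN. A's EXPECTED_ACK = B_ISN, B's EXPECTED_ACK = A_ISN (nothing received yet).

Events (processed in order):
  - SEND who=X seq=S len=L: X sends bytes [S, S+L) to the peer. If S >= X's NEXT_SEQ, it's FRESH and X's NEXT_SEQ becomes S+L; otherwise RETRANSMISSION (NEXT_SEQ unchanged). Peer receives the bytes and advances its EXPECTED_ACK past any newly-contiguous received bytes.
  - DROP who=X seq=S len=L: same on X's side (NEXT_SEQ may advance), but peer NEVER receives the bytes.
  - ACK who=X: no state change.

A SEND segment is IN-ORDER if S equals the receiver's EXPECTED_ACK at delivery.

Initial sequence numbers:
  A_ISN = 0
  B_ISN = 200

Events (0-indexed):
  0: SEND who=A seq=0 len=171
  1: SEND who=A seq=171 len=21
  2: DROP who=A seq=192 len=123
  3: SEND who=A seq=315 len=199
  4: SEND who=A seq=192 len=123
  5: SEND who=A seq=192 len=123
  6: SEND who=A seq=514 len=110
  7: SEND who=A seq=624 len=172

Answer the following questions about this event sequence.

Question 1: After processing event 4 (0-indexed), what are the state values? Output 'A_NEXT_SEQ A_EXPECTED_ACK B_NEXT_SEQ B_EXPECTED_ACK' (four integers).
After event 0: A_seq=171 A_ack=200 B_seq=200 B_ack=171
After event 1: A_seq=192 A_ack=200 B_seq=200 B_ack=192
After event 2: A_seq=315 A_ack=200 B_seq=200 B_ack=192
After event 3: A_seq=514 A_ack=200 B_seq=200 B_ack=192
After event 4: A_seq=514 A_ack=200 B_seq=200 B_ack=514

514 200 200 514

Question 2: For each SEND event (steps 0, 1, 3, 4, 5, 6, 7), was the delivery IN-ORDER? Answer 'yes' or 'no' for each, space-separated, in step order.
Step 0: SEND seq=0 -> in-order
Step 1: SEND seq=171 -> in-order
Step 3: SEND seq=315 -> out-of-order
Step 4: SEND seq=192 -> in-order
Step 5: SEND seq=192 -> out-of-order
Step 6: SEND seq=514 -> in-order
Step 7: SEND seq=624 -> in-order

Answer: yes yes no yes no yes yes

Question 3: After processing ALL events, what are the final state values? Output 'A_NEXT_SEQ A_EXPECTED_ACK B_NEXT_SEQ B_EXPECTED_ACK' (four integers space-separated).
Answer: 796 200 200 796

Derivation:
After event 0: A_seq=171 A_ack=200 B_seq=200 B_ack=171
After event 1: A_seq=192 A_ack=200 B_seq=200 B_ack=192
After event 2: A_seq=315 A_ack=200 B_seq=200 B_ack=192
After event 3: A_seq=514 A_ack=200 B_seq=200 B_ack=192
After event 4: A_seq=514 A_ack=200 B_seq=200 B_ack=514
After event 5: A_seq=514 A_ack=200 B_seq=200 B_ack=514
After event 6: A_seq=624 A_ack=200 B_seq=200 B_ack=624
After event 7: A_seq=796 A_ack=200 B_seq=200 B_ack=796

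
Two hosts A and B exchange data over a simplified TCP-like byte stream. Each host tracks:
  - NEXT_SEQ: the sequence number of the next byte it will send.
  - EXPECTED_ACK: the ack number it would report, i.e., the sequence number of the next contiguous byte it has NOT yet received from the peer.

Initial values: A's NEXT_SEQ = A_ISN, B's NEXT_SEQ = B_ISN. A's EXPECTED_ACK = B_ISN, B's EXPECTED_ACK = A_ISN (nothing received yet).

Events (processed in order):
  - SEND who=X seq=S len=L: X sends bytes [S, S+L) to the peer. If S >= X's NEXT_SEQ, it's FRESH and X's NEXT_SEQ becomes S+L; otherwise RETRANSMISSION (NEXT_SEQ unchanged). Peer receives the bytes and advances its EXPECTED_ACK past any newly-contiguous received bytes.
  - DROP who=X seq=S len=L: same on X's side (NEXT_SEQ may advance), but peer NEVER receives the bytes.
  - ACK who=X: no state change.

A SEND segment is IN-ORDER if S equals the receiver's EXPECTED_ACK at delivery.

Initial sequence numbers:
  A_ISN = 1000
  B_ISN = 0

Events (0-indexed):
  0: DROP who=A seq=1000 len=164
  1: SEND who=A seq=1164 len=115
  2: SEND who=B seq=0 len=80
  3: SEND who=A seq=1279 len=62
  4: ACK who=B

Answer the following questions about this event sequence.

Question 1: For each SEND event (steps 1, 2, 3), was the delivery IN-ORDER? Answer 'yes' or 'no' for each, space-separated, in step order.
Answer: no yes no

Derivation:
Step 1: SEND seq=1164 -> out-of-order
Step 2: SEND seq=0 -> in-order
Step 3: SEND seq=1279 -> out-of-order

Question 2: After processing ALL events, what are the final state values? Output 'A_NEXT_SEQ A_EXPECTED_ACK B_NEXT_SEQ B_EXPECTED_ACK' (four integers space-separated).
Answer: 1341 80 80 1000

Derivation:
After event 0: A_seq=1164 A_ack=0 B_seq=0 B_ack=1000
After event 1: A_seq=1279 A_ack=0 B_seq=0 B_ack=1000
After event 2: A_seq=1279 A_ack=80 B_seq=80 B_ack=1000
After event 3: A_seq=1341 A_ack=80 B_seq=80 B_ack=1000
After event 4: A_seq=1341 A_ack=80 B_seq=80 B_ack=1000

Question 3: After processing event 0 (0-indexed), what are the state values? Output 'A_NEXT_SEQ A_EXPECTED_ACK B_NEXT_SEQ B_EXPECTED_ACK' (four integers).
After event 0: A_seq=1164 A_ack=0 B_seq=0 B_ack=1000

1164 0 0 1000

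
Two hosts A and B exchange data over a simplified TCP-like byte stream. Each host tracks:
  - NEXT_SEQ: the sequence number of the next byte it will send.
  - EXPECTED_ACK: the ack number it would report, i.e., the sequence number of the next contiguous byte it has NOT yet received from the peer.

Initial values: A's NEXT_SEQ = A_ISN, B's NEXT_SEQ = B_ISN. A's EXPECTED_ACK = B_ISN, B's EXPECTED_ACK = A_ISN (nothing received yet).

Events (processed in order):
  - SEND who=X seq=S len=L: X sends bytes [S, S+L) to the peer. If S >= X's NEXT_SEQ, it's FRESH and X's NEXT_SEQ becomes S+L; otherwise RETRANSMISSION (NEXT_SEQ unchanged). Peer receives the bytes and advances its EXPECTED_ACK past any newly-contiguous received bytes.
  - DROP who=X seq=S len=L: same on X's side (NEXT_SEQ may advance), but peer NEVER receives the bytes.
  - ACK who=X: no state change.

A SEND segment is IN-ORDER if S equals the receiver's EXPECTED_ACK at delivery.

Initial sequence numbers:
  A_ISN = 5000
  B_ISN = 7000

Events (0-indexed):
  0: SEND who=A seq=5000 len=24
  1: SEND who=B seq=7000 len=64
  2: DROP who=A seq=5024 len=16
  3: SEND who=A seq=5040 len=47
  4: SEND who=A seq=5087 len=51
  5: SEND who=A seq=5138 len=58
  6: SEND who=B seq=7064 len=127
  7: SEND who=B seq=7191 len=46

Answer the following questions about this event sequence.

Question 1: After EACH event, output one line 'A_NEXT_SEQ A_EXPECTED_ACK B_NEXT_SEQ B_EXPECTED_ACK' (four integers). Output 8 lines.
5024 7000 7000 5024
5024 7064 7064 5024
5040 7064 7064 5024
5087 7064 7064 5024
5138 7064 7064 5024
5196 7064 7064 5024
5196 7191 7191 5024
5196 7237 7237 5024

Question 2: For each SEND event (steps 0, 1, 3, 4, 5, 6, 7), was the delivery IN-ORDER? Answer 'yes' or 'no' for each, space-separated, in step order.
Answer: yes yes no no no yes yes

Derivation:
Step 0: SEND seq=5000 -> in-order
Step 1: SEND seq=7000 -> in-order
Step 3: SEND seq=5040 -> out-of-order
Step 4: SEND seq=5087 -> out-of-order
Step 5: SEND seq=5138 -> out-of-order
Step 6: SEND seq=7064 -> in-order
Step 7: SEND seq=7191 -> in-order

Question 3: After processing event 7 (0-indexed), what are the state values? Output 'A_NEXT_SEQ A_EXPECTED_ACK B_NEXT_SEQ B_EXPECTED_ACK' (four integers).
After event 0: A_seq=5024 A_ack=7000 B_seq=7000 B_ack=5024
After event 1: A_seq=5024 A_ack=7064 B_seq=7064 B_ack=5024
After event 2: A_seq=5040 A_ack=7064 B_seq=7064 B_ack=5024
After event 3: A_seq=5087 A_ack=7064 B_seq=7064 B_ack=5024
After event 4: A_seq=5138 A_ack=7064 B_seq=7064 B_ack=5024
After event 5: A_seq=5196 A_ack=7064 B_seq=7064 B_ack=5024
After event 6: A_seq=5196 A_ack=7191 B_seq=7191 B_ack=5024
After event 7: A_seq=5196 A_ack=7237 B_seq=7237 B_ack=5024

5196 7237 7237 5024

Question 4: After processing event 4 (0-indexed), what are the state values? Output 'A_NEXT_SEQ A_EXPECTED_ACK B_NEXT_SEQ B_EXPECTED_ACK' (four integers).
After event 0: A_seq=5024 A_ack=7000 B_seq=7000 B_ack=5024
After event 1: A_seq=5024 A_ack=7064 B_seq=7064 B_ack=5024
After event 2: A_seq=5040 A_ack=7064 B_seq=7064 B_ack=5024
After event 3: A_seq=5087 A_ack=7064 B_seq=7064 B_ack=5024
After event 4: A_seq=5138 A_ack=7064 B_seq=7064 B_ack=5024

5138 7064 7064 5024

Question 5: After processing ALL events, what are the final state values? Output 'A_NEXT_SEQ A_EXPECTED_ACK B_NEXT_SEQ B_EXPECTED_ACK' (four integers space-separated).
Answer: 5196 7237 7237 5024

Derivation:
After event 0: A_seq=5024 A_ack=7000 B_seq=7000 B_ack=5024
After event 1: A_seq=5024 A_ack=7064 B_seq=7064 B_ack=5024
After event 2: A_seq=5040 A_ack=7064 B_seq=7064 B_ack=5024
After event 3: A_seq=5087 A_ack=7064 B_seq=7064 B_ack=5024
After event 4: A_seq=5138 A_ack=7064 B_seq=7064 B_ack=5024
After event 5: A_seq=5196 A_ack=7064 B_seq=7064 B_ack=5024
After event 6: A_seq=5196 A_ack=7191 B_seq=7191 B_ack=5024
After event 7: A_seq=5196 A_ack=7237 B_seq=7237 B_ack=5024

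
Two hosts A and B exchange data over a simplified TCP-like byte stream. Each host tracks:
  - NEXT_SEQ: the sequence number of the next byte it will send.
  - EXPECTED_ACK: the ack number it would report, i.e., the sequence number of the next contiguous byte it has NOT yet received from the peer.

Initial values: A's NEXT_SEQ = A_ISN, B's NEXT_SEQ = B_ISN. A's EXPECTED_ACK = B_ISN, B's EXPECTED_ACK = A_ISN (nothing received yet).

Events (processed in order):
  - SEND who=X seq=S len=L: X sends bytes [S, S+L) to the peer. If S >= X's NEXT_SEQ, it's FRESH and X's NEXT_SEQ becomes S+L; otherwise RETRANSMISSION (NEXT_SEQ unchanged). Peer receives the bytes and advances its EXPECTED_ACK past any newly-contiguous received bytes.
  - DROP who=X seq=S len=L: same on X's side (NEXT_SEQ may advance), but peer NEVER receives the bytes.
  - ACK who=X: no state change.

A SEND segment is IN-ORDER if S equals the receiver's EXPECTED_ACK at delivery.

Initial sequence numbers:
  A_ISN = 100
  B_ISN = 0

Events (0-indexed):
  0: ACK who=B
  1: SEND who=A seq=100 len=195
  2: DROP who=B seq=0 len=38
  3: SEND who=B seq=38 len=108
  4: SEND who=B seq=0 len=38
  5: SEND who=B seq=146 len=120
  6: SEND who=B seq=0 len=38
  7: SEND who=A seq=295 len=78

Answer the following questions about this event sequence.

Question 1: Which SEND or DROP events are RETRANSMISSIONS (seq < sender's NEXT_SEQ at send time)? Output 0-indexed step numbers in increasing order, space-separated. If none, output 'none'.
Answer: 4 6

Derivation:
Step 1: SEND seq=100 -> fresh
Step 2: DROP seq=0 -> fresh
Step 3: SEND seq=38 -> fresh
Step 4: SEND seq=0 -> retransmit
Step 5: SEND seq=146 -> fresh
Step 6: SEND seq=0 -> retransmit
Step 7: SEND seq=295 -> fresh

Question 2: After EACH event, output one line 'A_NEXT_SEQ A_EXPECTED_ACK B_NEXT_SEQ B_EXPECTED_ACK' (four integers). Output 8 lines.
100 0 0 100
295 0 0 295
295 0 38 295
295 0 146 295
295 146 146 295
295 266 266 295
295 266 266 295
373 266 266 373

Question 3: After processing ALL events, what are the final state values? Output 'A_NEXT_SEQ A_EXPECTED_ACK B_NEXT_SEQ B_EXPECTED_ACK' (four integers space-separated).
Answer: 373 266 266 373

Derivation:
After event 0: A_seq=100 A_ack=0 B_seq=0 B_ack=100
After event 1: A_seq=295 A_ack=0 B_seq=0 B_ack=295
After event 2: A_seq=295 A_ack=0 B_seq=38 B_ack=295
After event 3: A_seq=295 A_ack=0 B_seq=146 B_ack=295
After event 4: A_seq=295 A_ack=146 B_seq=146 B_ack=295
After event 5: A_seq=295 A_ack=266 B_seq=266 B_ack=295
After event 6: A_seq=295 A_ack=266 B_seq=266 B_ack=295
After event 7: A_seq=373 A_ack=266 B_seq=266 B_ack=373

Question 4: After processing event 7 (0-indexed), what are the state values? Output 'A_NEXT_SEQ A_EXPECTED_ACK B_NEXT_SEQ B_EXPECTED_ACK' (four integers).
After event 0: A_seq=100 A_ack=0 B_seq=0 B_ack=100
After event 1: A_seq=295 A_ack=0 B_seq=0 B_ack=295
After event 2: A_seq=295 A_ack=0 B_seq=38 B_ack=295
After event 3: A_seq=295 A_ack=0 B_seq=146 B_ack=295
After event 4: A_seq=295 A_ack=146 B_seq=146 B_ack=295
After event 5: A_seq=295 A_ack=266 B_seq=266 B_ack=295
After event 6: A_seq=295 A_ack=266 B_seq=266 B_ack=295
After event 7: A_seq=373 A_ack=266 B_seq=266 B_ack=373

373 266 266 373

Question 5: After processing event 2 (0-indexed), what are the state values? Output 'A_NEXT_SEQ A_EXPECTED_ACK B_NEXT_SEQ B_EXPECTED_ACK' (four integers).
After event 0: A_seq=100 A_ack=0 B_seq=0 B_ack=100
After event 1: A_seq=295 A_ack=0 B_seq=0 B_ack=295
After event 2: A_seq=295 A_ack=0 B_seq=38 B_ack=295

295 0 38 295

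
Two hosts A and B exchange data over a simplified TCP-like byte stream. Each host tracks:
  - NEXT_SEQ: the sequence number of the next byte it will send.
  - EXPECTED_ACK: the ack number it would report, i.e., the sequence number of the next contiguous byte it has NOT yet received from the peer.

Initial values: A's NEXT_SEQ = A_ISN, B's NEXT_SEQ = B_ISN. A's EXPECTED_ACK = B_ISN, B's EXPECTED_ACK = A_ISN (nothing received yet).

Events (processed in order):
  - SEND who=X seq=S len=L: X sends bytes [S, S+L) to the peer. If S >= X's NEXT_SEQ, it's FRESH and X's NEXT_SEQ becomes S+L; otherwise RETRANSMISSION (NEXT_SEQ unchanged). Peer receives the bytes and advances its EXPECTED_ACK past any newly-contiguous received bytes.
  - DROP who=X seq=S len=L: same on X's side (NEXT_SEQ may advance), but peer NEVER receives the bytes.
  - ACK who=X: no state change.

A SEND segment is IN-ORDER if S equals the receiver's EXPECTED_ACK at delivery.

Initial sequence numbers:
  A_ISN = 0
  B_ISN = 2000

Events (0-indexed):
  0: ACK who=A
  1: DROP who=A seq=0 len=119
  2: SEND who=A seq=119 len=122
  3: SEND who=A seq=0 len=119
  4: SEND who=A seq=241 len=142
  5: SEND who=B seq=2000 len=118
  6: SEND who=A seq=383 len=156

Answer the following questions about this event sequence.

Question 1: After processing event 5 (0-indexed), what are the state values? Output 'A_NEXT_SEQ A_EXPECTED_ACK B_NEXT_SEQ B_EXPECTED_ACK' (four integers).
After event 0: A_seq=0 A_ack=2000 B_seq=2000 B_ack=0
After event 1: A_seq=119 A_ack=2000 B_seq=2000 B_ack=0
After event 2: A_seq=241 A_ack=2000 B_seq=2000 B_ack=0
After event 3: A_seq=241 A_ack=2000 B_seq=2000 B_ack=241
After event 4: A_seq=383 A_ack=2000 B_seq=2000 B_ack=383
After event 5: A_seq=383 A_ack=2118 B_seq=2118 B_ack=383

383 2118 2118 383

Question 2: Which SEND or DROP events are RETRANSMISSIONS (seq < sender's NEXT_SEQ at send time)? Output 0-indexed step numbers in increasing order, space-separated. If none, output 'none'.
Answer: 3

Derivation:
Step 1: DROP seq=0 -> fresh
Step 2: SEND seq=119 -> fresh
Step 3: SEND seq=0 -> retransmit
Step 4: SEND seq=241 -> fresh
Step 5: SEND seq=2000 -> fresh
Step 6: SEND seq=383 -> fresh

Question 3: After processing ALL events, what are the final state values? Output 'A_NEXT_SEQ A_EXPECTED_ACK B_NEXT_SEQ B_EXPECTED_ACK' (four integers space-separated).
After event 0: A_seq=0 A_ack=2000 B_seq=2000 B_ack=0
After event 1: A_seq=119 A_ack=2000 B_seq=2000 B_ack=0
After event 2: A_seq=241 A_ack=2000 B_seq=2000 B_ack=0
After event 3: A_seq=241 A_ack=2000 B_seq=2000 B_ack=241
After event 4: A_seq=383 A_ack=2000 B_seq=2000 B_ack=383
After event 5: A_seq=383 A_ack=2118 B_seq=2118 B_ack=383
After event 6: A_seq=539 A_ack=2118 B_seq=2118 B_ack=539

Answer: 539 2118 2118 539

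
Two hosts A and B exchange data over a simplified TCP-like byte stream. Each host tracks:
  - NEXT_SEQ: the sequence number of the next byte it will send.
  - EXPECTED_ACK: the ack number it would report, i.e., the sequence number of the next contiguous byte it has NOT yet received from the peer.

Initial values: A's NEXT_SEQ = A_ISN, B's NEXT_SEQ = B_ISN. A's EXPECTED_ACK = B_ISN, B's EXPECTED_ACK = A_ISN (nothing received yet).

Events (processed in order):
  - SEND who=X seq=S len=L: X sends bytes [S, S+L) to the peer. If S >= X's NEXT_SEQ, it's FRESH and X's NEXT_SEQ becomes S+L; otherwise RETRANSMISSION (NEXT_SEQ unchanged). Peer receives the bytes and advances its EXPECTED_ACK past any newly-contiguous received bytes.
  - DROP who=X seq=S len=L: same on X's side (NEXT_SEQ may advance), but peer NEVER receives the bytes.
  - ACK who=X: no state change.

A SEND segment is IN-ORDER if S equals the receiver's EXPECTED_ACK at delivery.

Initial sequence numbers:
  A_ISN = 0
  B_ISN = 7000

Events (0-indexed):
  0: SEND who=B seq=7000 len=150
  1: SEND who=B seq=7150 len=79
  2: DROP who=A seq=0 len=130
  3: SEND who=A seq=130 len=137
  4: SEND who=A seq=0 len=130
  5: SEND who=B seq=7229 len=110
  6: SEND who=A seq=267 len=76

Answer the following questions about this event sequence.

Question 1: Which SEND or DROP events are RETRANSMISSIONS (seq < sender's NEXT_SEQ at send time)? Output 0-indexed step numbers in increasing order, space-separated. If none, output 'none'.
Answer: 4

Derivation:
Step 0: SEND seq=7000 -> fresh
Step 1: SEND seq=7150 -> fresh
Step 2: DROP seq=0 -> fresh
Step 3: SEND seq=130 -> fresh
Step 4: SEND seq=0 -> retransmit
Step 5: SEND seq=7229 -> fresh
Step 6: SEND seq=267 -> fresh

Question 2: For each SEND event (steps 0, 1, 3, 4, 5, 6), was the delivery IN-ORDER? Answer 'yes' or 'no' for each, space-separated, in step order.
Answer: yes yes no yes yes yes

Derivation:
Step 0: SEND seq=7000 -> in-order
Step 1: SEND seq=7150 -> in-order
Step 3: SEND seq=130 -> out-of-order
Step 4: SEND seq=0 -> in-order
Step 5: SEND seq=7229 -> in-order
Step 6: SEND seq=267 -> in-order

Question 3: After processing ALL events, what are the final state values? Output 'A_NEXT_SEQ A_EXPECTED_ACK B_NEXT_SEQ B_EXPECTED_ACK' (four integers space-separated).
After event 0: A_seq=0 A_ack=7150 B_seq=7150 B_ack=0
After event 1: A_seq=0 A_ack=7229 B_seq=7229 B_ack=0
After event 2: A_seq=130 A_ack=7229 B_seq=7229 B_ack=0
After event 3: A_seq=267 A_ack=7229 B_seq=7229 B_ack=0
After event 4: A_seq=267 A_ack=7229 B_seq=7229 B_ack=267
After event 5: A_seq=267 A_ack=7339 B_seq=7339 B_ack=267
After event 6: A_seq=343 A_ack=7339 B_seq=7339 B_ack=343

Answer: 343 7339 7339 343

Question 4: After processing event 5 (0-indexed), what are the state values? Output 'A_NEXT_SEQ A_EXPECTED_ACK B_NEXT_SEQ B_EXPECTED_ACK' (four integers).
After event 0: A_seq=0 A_ack=7150 B_seq=7150 B_ack=0
After event 1: A_seq=0 A_ack=7229 B_seq=7229 B_ack=0
After event 2: A_seq=130 A_ack=7229 B_seq=7229 B_ack=0
After event 3: A_seq=267 A_ack=7229 B_seq=7229 B_ack=0
After event 4: A_seq=267 A_ack=7229 B_seq=7229 B_ack=267
After event 5: A_seq=267 A_ack=7339 B_seq=7339 B_ack=267

267 7339 7339 267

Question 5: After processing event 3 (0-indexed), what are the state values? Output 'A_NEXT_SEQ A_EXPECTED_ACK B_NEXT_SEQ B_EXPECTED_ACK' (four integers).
After event 0: A_seq=0 A_ack=7150 B_seq=7150 B_ack=0
After event 1: A_seq=0 A_ack=7229 B_seq=7229 B_ack=0
After event 2: A_seq=130 A_ack=7229 B_seq=7229 B_ack=0
After event 3: A_seq=267 A_ack=7229 B_seq=7229 B_ack=0

267 7229 7229 0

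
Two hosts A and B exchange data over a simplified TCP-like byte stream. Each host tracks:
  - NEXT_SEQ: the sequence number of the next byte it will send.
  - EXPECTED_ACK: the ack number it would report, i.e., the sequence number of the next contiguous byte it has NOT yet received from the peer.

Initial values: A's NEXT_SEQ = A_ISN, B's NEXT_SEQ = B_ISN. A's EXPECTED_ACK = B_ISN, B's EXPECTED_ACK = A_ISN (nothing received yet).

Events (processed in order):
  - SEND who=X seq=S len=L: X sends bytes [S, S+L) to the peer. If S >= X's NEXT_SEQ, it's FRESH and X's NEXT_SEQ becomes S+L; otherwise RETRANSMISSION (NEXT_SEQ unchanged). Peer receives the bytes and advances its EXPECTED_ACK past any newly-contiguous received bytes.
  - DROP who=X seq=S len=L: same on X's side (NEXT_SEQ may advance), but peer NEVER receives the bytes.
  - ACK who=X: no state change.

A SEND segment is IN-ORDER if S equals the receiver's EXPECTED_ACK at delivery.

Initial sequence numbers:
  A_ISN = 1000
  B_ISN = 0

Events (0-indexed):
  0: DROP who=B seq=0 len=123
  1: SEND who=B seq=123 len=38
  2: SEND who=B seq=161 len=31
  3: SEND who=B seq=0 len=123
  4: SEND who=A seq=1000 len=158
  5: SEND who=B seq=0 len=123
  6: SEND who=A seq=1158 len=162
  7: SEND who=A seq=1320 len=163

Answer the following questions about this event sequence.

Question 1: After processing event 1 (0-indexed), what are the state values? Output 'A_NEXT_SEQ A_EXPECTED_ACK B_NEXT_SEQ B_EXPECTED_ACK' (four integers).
After event 0: A_seq=1000 A_ack=0 B_seq=123 B_ack=1000
After event 1: A_seq=1000 A_ack=0 B_seq=161 B_ack=1000

1000 0 161 1000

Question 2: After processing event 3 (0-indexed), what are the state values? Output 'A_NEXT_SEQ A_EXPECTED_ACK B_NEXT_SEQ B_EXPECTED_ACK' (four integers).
After event 0: A_seq=1000 A_ack=0 B_seq=123 B_ack=1000
After event 1: A_seq=1000 A_ack=0 B_seq=161 B_ack=1000
After event 2: A_seq=1000 A_ack=0 B_seq=192 B_ack=1000
After event 3: A_seq=1000 A_ack=192 B_seq=192 B_ack=1000

1000 192 192 1000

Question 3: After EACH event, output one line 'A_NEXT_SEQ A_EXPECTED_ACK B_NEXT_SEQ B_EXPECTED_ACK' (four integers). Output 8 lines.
1000 0 123 1000
1000 0 161 1000
1000 0 192 1000
1000 192 192 1000
1158 192 192 1158
1158 192 192 1158
1320 192 192 1320
1483 192 192 1483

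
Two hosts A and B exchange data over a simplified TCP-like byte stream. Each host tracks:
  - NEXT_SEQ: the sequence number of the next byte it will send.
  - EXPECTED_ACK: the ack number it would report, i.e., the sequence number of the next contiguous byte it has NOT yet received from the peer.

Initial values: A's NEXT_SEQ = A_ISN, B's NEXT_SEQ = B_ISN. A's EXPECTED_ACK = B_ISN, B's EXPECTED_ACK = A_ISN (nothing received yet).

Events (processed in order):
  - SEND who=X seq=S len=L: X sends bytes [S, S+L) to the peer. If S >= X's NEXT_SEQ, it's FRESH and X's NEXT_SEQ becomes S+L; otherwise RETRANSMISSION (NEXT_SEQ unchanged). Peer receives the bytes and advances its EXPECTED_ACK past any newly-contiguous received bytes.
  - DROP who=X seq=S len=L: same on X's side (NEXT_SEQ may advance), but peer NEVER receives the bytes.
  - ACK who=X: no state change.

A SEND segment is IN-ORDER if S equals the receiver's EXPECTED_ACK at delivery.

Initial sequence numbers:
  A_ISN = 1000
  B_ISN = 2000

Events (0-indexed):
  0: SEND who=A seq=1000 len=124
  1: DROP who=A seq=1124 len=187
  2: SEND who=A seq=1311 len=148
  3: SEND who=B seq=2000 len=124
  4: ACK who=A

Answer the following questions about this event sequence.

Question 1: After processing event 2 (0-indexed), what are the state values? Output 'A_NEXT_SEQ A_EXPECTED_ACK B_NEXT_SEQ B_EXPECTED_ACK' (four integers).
After event 0: A_seq=1124 A_ack=2000 B_seq=2000 B_ack=1124
After event 1: A_seq=1311 A_ack=2000 B_seq=2000 B_ack=1124
After event 2: A_seq=1459 A_ack=2000 B_seq=2000 B_ack=1124

1459 2000 2000 1124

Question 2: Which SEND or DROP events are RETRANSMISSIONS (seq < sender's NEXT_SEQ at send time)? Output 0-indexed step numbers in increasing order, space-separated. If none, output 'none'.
Step 0: SEND seq=1000 -> fresh
Step 1: DROP seq=1124 -> fresh
Step 2: SEND seq=1311 -> fresh
Step 3: SEND seq=2000 -> fresh

Answer: none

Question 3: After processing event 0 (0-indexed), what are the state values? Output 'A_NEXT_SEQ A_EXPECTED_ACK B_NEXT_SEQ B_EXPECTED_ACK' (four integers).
After event 0: A_seq=1124 A_ack=2000 B_seq=2000 B_ack=1124

1124 2000 2000 1124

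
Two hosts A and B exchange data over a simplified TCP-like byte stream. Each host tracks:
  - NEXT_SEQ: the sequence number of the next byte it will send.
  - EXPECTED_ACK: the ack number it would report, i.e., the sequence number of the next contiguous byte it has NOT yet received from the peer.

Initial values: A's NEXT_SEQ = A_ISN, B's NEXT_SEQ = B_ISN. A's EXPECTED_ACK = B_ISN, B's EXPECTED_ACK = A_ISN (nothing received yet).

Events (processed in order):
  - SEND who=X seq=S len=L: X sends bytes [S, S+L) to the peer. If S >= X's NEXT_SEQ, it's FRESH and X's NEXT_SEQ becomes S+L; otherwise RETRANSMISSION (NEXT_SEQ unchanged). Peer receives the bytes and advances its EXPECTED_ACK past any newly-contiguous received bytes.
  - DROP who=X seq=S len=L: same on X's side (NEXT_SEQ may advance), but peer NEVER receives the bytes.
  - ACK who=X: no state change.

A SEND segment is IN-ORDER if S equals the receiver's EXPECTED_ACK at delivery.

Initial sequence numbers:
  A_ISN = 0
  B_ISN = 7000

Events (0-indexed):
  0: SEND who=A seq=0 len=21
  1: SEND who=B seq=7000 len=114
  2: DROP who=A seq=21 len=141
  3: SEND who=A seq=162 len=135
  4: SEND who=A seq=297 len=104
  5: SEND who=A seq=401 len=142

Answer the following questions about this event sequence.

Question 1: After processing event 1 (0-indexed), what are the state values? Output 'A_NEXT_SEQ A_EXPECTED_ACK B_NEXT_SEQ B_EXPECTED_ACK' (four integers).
After event 0: A_seq=21 A_ack=7000 B_seq=7000 B_ack=21
After event 1: A_seq=21 A_ack=7114 B_seq=7114 B_ack=21

21 7114 7114 21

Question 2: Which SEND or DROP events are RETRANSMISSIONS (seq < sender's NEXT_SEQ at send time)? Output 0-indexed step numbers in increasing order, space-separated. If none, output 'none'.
Step 0: SEND seq=0 -> fresh
Step 1: SEND seq=7000 -> fresh
Step 2: DROP seq=21 -> fresh
Step 3: SEND seq=162 -> fresh
Step 4: SEND seq=297 -> fresh
Step 5: SEND seq=401 -> fresh

Answer: none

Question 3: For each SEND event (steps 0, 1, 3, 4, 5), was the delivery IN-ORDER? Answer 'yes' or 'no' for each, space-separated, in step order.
Step 0: SEND seq=0 -> in-order
Step 1: SEND seq=7000 -> in-order
Step 3: SEND seq=162 -> out-of-order
Step 4: SEND seq=297 -> out-of-order
Step 5: SEND seq=401 -> out-of-order

Answer: yes yes no no no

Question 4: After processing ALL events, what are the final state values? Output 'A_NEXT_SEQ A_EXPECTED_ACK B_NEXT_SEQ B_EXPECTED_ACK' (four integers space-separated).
Answer: 543 7114 7114 21

Derivation:
After event 0: A_seq=21 A_ack=7000 B_seq=7000 B_ack=21
After event 1: A_seq=21 A_ack=7114 B_seq=7114 B_ack=21
After event 2: A_seq=162 A_ack=7114 B_seq=7114 B_ack=21
After event 3: A_seq=297 A_ack=7114 B_seq=7114 B_ack=21
After event 4: A_seq=401 A_ack=7114 B_seq=7114 B_ack=21
After event 5: A_seq=543 A_ack=7114 B_seq=7114 B_ack=21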